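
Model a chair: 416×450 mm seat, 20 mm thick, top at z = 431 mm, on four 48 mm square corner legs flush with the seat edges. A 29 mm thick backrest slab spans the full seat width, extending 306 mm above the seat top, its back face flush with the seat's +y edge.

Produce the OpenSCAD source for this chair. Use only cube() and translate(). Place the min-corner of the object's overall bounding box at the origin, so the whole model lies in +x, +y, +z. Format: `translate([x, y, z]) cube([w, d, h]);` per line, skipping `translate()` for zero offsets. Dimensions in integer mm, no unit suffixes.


translate([0, 0, 411]) cube([416, 450, 20]);
cube([48, 48, 411]);
translate([368, 0, 0]) cube([48, 48, 411]);
translate([0, 402, 0]) cube([48, 48, 411]);
translate([368, 402, 0]) cube([48, 48, 411]);
translate([0, 421, 431]) cube([416, 29, 306]);


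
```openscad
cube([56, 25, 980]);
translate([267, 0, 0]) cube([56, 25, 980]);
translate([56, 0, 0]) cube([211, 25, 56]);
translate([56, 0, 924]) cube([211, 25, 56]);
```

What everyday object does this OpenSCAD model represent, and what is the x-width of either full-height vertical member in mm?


A picture frame. The border width is 56 mm.

Four thin pieces enclosing a rectangular opening — a picture frame. The two full-height stiles are 980 mm tall; the top rail sits at z = 924 and is 56 mm tall, so the border above the opening is 980 − 924 = 56 mm, matching the stile x-width.


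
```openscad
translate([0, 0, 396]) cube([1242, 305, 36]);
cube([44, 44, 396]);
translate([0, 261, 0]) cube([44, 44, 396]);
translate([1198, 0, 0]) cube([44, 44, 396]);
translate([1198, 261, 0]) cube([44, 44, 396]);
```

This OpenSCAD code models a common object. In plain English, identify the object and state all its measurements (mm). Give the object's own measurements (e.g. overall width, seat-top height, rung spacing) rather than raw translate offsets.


A bench: a 1242×305 mm seat slab, 36 mm thick, top at z = 432 mm, on four 44×44 mm square legs flush with the seat corners and standing on z = 0.


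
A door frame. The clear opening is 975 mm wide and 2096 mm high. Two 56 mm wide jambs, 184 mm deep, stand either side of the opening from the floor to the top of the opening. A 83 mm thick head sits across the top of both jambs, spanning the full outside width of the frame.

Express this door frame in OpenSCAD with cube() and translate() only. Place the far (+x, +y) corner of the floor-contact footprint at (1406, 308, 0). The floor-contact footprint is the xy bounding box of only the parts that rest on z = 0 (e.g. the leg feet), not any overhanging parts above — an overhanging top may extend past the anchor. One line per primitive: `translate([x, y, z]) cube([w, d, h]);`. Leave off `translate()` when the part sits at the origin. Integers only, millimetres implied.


translate([319, 124, 0]) cube([56, 184, 2096]);
translate([1350, 124, 0]) cube([56, 184, 2096]);
translate([319, 124, 2096]) cube([1087, 184, 83]);


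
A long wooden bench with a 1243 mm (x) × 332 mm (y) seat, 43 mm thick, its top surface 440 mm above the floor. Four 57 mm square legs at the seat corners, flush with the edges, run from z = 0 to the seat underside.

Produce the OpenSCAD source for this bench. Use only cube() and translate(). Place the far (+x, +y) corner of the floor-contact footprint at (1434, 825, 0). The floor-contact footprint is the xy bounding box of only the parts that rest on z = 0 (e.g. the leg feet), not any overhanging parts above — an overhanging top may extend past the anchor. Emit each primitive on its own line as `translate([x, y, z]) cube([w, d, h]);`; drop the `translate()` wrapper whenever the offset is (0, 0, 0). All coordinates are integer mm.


translate([191, 493, 397]) cube([1243, 332, 43]);
translate([191, 493, 0]) cube([57, 57, 397]);
translate([191, 768, 0]) cube([57, 57, 397]);
translate([1377, 493, 0]) cube([57, 57, 397]);
translate([1377, 768, 0]) cube([57, 57, 397]);


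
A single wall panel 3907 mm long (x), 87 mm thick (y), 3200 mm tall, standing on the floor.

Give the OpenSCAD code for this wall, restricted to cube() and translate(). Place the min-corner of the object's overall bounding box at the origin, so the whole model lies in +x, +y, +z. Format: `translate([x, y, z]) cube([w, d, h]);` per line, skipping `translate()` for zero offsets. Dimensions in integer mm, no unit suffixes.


cube([3907, 87, 3200]);


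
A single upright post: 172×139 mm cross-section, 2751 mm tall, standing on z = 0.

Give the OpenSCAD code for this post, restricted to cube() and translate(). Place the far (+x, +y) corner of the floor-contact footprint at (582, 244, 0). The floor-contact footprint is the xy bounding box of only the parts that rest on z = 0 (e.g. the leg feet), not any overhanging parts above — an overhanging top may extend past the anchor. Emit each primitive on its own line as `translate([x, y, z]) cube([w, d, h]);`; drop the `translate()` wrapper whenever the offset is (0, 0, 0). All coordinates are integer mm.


translate([410, 105, 0]) cube([172, 139, 2751]);


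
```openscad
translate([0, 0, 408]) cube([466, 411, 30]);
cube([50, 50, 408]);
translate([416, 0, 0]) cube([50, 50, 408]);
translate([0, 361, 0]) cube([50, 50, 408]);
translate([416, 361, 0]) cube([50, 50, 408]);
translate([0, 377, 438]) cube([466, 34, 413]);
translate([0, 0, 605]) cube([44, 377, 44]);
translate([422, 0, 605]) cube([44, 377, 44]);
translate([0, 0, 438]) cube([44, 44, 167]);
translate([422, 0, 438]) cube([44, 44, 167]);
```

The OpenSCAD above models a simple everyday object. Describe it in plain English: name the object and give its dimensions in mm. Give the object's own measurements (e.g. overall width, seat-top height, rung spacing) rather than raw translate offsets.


A chair. The seat is a 466×411×30 mm slab with its top at z = 438 mm, on four 50×50 mm corner legs (flush with the seat edges, standing on z = 0). A flat backrest 34 mm thick, 413 mm tall, spans the full seat width and rises from the seat top along its +y edge, rear face flush with the rear of the seat. Two armrests of 44×44 mm section run along each side from the seat's front edge to the front of the backrest, top faces 211 mm above the seat top and outer faces flush with the seat's x-edges; a 44×44 mm post under the front of each armrest stands on the seat at the front corner.


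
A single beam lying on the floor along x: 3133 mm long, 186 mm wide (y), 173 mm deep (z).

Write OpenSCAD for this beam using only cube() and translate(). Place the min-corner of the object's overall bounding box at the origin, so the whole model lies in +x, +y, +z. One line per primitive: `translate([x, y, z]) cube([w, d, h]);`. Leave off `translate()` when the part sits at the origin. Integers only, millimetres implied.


cube([3133, 186, 173]);


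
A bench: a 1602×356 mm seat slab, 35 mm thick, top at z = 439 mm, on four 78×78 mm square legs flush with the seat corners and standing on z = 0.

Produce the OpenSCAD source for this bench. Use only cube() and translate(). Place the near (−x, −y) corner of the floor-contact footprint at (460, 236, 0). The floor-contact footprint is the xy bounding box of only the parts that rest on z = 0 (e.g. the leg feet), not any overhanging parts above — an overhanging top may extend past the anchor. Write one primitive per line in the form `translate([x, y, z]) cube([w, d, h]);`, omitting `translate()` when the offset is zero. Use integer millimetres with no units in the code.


// leg_h = 439 − 35 = 404
translate([460, 236, 404]) cube([1602, 356, 35]);
translate([460, 236, 0]) cube([78, 78, 404]);
translate([460, 514, 0]) cube([78, 78, 404]);
translate([1984, 236, 0]) cube([78, 78, 404]);
translate([1984, 514, 0]) cube([78, 78, 404]);


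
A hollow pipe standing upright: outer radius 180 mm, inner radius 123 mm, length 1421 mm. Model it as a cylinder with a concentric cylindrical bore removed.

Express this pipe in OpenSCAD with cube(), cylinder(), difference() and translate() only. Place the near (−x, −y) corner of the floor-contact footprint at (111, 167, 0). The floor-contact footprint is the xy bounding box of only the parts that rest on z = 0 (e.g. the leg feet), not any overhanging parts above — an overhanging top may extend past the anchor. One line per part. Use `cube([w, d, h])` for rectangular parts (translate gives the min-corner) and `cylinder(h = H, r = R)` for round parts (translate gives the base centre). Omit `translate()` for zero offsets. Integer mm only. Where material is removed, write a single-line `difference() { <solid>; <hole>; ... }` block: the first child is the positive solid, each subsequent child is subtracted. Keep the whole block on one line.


difference() { translate([291, 347, 0]) cylinder(h = 1421, r = 180); translate([291, 347, 0]) cylinder(h = 1421, r = 123); }


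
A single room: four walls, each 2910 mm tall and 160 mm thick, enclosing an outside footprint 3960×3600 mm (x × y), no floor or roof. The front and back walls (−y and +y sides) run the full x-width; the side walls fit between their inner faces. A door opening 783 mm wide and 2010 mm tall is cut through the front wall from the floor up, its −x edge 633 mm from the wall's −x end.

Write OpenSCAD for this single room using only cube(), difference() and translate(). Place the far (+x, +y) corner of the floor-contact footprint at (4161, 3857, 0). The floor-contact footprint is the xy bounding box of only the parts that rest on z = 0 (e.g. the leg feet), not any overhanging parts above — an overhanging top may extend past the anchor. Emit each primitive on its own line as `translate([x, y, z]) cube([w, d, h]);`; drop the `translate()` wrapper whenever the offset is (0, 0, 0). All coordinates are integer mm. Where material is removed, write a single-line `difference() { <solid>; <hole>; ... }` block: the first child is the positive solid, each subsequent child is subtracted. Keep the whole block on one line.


difference() { translate([201, 257, 0]) cube([3960, 160, 2910]); translate([834, 257, 0]) cube([783, 160, 2010]); }
translate([201, 3697, 0]) cube([3960, 160, 2910]);
translate([201, 417, 0]) cube([160, 3280, 2910]);
translate([4001, 417, 0]) cube([160, 3280, 2910]);


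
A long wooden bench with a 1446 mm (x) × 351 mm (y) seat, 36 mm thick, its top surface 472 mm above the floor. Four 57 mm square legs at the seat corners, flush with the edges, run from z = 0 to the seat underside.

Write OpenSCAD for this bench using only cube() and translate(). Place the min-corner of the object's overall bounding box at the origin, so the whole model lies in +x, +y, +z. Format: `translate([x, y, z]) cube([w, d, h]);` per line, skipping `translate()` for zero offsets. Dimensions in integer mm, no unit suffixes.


translate([0, 0, 436]) cube([1446, 351, 36]);
cube([57, 57, 436]);
translate([0, 294, 0]) cube([57, 57, 436]);
translate([1389, 0, 0]) cube([57, 57, 436]);
translate([1389, 294, 0]) cube([57, 57, 436]);


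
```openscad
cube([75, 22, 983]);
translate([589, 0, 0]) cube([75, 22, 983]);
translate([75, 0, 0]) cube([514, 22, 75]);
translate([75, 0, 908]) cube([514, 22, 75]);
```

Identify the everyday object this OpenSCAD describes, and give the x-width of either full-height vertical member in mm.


A picture frame. The border width is 75 mm.

Four thin pieces enclosing a rectangular opening — a picture frame. The two full-height stiles are 983 mm tall; the top rail sits at z = 908 and is 75 mm tall, so the border above the opening is 983 − 908 = 75 mm, matching the stile x-width.


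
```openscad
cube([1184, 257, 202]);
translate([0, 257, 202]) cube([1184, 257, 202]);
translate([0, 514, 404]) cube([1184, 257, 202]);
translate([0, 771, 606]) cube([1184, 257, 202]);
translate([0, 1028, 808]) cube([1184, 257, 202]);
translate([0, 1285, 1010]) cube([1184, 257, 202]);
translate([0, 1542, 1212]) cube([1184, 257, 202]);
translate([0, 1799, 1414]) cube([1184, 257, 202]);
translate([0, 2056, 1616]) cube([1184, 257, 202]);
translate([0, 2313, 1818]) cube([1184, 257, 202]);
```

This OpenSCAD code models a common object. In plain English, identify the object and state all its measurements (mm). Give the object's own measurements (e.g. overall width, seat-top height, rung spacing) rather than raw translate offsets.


A straight staircase of 10 solid steps. Each step is 1184 mm wide (x), 257 mm deep (y, the going) and 202 mm tall (the rise). The first step rests on the floor; each subsequent step sits one going further in +y and one rise higher in +z, directly behind and above the previous step with no overlap.


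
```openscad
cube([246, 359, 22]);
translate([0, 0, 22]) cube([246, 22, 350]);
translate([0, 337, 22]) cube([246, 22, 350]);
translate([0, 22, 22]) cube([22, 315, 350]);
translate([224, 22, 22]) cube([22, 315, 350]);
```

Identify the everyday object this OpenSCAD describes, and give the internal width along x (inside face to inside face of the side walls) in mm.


An open box. The internal width is 202 mm.

A 246×359 base slab with four walls standing on it — an open box. The base is 246 mm wide and the walls are 22 mm thick, so the internal width is 246 − 2 × 22 = 202 mm.


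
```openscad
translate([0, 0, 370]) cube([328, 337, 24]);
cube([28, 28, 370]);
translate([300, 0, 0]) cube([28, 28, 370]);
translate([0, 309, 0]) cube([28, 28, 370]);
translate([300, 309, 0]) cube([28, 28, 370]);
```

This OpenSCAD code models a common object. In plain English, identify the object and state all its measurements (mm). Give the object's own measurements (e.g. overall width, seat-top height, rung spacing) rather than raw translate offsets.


A four-legged stool. The seat is a 328×337×24 mm slab whose top surface is at z = 394 mm; four square legs, each 28×28 mm in cross-section, run from the floor (z = 0) to the underside of the seat, each flush with a corner of the seat.


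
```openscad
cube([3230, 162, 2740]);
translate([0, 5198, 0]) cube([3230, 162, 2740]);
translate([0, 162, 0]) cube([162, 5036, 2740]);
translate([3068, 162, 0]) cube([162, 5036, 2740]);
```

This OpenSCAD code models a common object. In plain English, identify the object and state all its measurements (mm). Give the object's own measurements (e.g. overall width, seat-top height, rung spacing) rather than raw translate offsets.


The wall frame of a small rectangular building: four walls, each 2740 mm tall and 162 mm thick, enclosing a footprint 3230 mm (x) by 5360 mm (y) outside-to-outside, with no floor or roof. The front and back walls (the −y and +y sides) span the full width; the two side walls fit between them.


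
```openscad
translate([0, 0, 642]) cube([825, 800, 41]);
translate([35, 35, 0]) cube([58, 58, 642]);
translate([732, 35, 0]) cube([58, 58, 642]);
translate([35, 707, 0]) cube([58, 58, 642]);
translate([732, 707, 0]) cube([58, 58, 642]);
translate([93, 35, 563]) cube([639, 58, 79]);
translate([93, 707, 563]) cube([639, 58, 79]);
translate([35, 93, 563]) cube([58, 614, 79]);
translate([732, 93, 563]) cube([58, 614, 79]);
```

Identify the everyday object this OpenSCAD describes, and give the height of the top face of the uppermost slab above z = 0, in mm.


A table. The table height is 683 mm.

A 825×800×41 slab sits at z = 642 on four 58 mm square posts — a table. The top surface is at 642 + 41 = 683 mm.


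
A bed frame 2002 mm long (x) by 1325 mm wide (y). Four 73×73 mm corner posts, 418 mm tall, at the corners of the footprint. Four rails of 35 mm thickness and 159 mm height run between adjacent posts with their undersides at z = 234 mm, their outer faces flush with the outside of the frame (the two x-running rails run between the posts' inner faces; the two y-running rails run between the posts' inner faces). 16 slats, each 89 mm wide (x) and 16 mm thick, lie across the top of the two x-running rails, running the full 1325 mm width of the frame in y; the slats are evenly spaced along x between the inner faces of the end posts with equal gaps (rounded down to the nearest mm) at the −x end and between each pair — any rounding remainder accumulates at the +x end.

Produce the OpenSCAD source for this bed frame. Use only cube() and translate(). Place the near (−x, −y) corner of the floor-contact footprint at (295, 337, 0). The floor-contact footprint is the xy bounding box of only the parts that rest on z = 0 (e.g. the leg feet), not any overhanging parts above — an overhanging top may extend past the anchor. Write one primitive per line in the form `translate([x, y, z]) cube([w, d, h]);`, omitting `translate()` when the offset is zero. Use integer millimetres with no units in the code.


translate([295, 337, 0]) cube([73, 73, 418]);
translate([295, 1589, 0]) cube([73, 73, 418]);
translate([2224, 337, 0]) cube([73, 73, 418]);
translate([2224, 1589, 0]) cube([73, 73, 418]);
translate([368, 337, 234]) cube([1856, 35, 159]);
translate([368, 1627, 234]) cube([1856, 35, 159]);
translate([295, 410, 234]) cube([35, 1179, 159]);
translate([2262, 410, 234]) cube([35, 1179, 159]);
translate([393, 337, 393]) cube([89, 1325, 16]);
translate([507, 337, 393]) cube([89, 1325, 16]);
translate([621, 337, 393]) cube([89, 1325, 16]);
translate([735, 337, 393]) cube([89, 1325, 16]);
translate([849, 337, 393]) cube([89, 1325, 16]);
translate([963, 337, 393]) cube([89, 1325, 16]);
translate([1077, 337, 393]) cube([89, 1325, 16]);
translate([1191, 337, 393]) cube([89, 1325, 16]);
translate([1305, 337, 393]) cube([89, 1325, 16]);
translate([1419, 337, 393]) cube([89, 1325, 16]);
translate([1533, 337, 393]) cube([89, 1325, 16]);
translate([1647, 337, 393]) cube([89, 1325, 16]);
translate([1761, 337, 393]) cube([89, 1325, 16]);
translate([1875, 337, 393]) cube([89, 1325, 16]);
translate([1989, 337, 393]) cube([89, 1325, 16]);
translate([2103, 337, 393]) cube([89, 1325, 16]);


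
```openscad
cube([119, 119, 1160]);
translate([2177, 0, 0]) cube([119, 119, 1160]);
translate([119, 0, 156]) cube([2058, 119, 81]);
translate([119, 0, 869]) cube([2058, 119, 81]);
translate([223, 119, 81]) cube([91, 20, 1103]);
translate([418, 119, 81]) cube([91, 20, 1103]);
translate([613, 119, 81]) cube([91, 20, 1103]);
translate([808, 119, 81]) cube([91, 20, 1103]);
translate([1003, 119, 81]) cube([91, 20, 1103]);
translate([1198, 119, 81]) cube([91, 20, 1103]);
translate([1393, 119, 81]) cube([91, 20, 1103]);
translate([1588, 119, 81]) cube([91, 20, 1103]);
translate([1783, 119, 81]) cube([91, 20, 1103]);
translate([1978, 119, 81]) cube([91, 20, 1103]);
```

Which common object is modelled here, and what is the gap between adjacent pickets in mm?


A fence section. The picket gap is 104 mm.

Two posts, two rails, 10 pickets — a fence section. Span 2058 mm holds 10 pickets of 91 mm with 11 equal gaps: ⌊(2058 − 10·91) / 11⌋ = 104 mm.


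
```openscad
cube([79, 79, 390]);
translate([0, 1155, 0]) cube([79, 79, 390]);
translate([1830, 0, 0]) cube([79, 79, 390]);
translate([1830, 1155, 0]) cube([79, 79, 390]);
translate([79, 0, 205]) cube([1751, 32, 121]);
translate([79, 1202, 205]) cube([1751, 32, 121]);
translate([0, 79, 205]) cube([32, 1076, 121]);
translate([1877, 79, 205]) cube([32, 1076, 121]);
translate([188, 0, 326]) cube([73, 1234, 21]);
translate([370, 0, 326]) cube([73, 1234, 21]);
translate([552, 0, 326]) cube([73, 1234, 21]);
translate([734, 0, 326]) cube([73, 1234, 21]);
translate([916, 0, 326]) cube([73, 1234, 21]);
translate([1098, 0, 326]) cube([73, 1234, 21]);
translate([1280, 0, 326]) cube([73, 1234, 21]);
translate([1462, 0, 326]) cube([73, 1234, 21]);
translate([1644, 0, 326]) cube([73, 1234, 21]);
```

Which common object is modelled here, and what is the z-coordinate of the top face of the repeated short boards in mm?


A bed frame. The slat-top height is 347 mm.

Four posts, four rails, and a row of slats — a bed frame. Slats sit on the rails at z = 205 + 121 = 326; with slat thickness 21, the top is 347 mm.


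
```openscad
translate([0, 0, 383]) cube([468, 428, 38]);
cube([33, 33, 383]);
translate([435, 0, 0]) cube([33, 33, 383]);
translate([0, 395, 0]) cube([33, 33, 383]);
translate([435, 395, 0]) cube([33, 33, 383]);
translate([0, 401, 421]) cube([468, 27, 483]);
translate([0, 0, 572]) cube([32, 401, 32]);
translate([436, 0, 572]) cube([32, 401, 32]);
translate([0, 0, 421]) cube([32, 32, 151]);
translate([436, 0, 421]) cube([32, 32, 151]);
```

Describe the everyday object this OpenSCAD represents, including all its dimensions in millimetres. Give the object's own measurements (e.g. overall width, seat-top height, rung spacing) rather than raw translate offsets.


A chair. The seat is a 468×428×38 mm slab with its top at z = 421 mm, on four 33×33 mm corner legs (flush with the seat edges, standing on z = 0). A flat backrest 27 mm thick, 483 mm tall, spans the full seat width and rises from the seat top along its +y edge, rear face flush with the rear of the seat. Two armrests of 32×32 mm section run along each side from the seat's front edge to the front of the backrest, top faces 183 mm above the seat top and outer faces flush with the seat's x-edges; a 32×32 mm post under the front of each armrest stands on the seat at the front corner.


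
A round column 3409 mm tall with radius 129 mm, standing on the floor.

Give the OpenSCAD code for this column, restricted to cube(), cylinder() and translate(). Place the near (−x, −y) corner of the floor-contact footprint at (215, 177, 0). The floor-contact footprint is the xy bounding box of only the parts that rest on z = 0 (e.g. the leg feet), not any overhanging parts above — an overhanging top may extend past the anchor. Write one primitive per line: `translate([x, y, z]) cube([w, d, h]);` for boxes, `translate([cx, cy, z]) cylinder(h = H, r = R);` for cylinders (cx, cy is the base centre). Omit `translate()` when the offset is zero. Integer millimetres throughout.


translate([344, 306, 0]) cylinder(h = 3409, r = 129);


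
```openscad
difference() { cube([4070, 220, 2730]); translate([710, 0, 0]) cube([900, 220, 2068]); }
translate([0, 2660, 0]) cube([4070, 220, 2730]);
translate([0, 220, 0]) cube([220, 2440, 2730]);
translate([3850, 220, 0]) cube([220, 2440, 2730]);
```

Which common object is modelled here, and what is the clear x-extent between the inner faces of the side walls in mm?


A single room. The interior width is 3630 mm.

Four walls enclosing a rectangle with a door in the front wall — a room. Outside width 4070 minus two 220 mm walls gives 3630 mm.


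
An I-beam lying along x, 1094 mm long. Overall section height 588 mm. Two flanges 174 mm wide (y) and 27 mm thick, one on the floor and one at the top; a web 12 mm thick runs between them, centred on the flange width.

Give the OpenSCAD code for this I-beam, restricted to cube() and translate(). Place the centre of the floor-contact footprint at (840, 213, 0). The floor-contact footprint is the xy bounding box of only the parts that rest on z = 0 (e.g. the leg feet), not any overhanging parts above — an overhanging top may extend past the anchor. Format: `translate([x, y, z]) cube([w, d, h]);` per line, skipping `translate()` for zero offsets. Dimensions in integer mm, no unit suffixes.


translate([293, 126, 0]) cube([1094, 174, 27]);
translate([293, 207, 27]) cube([1094, 12, 534]);
translate([293, 126, 561]) cube([1094, 174, 27]);


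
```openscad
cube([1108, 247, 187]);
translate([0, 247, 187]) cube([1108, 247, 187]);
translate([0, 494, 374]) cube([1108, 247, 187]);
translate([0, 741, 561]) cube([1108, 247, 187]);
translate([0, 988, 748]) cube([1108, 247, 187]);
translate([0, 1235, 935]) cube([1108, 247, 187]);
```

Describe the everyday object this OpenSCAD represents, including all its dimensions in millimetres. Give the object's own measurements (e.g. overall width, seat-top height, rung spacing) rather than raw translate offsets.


A straight staircase of 6 solid steps. Each step is 1108 mm wide (x), 247 mm deep (y, the going) and 187 mm tall (the rise). The first step rests on the floor; each subsequent step sits one going further in +y and one rise higher in +z, directly behind and above the previous step with no overlap.


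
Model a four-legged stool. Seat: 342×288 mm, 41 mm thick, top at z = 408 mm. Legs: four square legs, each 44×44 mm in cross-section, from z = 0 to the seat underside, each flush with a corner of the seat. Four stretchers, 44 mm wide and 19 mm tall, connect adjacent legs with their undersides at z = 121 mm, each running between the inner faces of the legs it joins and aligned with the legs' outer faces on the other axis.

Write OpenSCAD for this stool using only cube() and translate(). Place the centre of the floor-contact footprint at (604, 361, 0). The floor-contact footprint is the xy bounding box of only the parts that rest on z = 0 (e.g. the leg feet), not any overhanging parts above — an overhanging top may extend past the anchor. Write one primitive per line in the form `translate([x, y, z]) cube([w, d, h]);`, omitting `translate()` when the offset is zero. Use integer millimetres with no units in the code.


translate([433, 217, 367]) cube([342, 288, 41]);
translate([433, 217, 0]) cube([44, 44, 367]);
translate([731, 217, 0]) cube([44, 44, 367]);
translate([433, 461, 0]) cube([44, 44, 367]);
translate([731, 461, 0]) cube([44, 44, 367]);
translate([477, 217, 121]) cube([254, 44, 19]);
translate([477, 461, 121]) cube([254, 44, 19]);
translate([433, 261, 121]) cube([44, 200, 19]);
translate([731, 261, 121]) cube([44, 200, 19]);


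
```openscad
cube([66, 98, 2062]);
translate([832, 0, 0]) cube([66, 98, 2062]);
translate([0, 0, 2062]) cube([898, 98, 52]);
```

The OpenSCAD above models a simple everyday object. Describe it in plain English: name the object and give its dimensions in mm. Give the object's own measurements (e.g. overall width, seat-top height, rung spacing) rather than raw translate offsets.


A door frame. The clear opening is 766 mm wide and 2062 mm high. Two 66 mm wide jambs, 98 mm deep, stand either side of the opening from the floor to the top of the opening. A 52 mm thick head sits across the top of both jambs, spanning the full outside width of the frame.


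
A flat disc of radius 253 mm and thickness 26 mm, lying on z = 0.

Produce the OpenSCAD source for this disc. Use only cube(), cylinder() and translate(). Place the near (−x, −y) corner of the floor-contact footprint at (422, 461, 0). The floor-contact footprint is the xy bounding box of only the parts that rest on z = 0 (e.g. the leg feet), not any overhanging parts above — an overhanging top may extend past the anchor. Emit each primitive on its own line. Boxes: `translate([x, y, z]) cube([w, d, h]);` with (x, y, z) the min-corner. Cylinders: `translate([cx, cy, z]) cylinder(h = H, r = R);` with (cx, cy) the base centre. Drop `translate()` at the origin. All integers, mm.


translate([675, 714, 0]) cylinder(h = 26, r = 253);


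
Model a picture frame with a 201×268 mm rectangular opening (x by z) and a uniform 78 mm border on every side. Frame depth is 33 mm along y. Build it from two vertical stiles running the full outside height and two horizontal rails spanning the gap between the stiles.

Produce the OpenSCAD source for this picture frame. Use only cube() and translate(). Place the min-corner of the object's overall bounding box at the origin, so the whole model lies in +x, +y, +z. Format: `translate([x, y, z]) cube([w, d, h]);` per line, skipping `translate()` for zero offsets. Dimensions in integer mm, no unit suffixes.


cube([78, 33, 424]);
translate([279, 0, 0]) cube([78, 33, 424]);
translate([78, 0, 0]) cube([201, 33, 78]);
translate([78, 0, 346]) cube([201, 33, 78]);


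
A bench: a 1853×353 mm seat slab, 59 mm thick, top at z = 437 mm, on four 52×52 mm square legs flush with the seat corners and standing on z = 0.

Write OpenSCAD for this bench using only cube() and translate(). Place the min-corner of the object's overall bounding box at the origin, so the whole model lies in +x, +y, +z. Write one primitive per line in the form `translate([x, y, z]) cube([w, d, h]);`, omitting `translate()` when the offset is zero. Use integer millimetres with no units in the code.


translate([0, 0, 378]) cube([1853, 353, 59]);
cube([52, 52, 378]);
translate([0, 301, 0]) cube([52, 52, 378]);
translate([1801, 0, 0]) cube([52, 52, 378]);
translate([1801, 301, 0]) cube([52, 52, 378]);


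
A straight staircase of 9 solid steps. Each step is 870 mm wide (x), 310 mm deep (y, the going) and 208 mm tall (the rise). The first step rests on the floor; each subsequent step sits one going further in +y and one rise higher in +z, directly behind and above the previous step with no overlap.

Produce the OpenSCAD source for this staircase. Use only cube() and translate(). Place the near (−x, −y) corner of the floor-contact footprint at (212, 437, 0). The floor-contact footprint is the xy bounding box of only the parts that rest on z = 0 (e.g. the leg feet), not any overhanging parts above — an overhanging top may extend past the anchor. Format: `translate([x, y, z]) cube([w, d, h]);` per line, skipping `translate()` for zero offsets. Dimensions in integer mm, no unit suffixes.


translate([212, 437, 0]) cube([870, 310, 208]);
translate([212, 747, 208]) cube([870, 310, 208]);
translate([212, 1057, 416]) cube([870, 310, 208]);
translate([212, 1367, 624]) cube([870, 310, 208]);
translate([212, 1677, 832]) cube([870, 310, 208]);
translate([212, 1987, 1040]) cube([870, 310, 208]);
translate([212, 2297, 1248]) cube([870, 310, 208]);
translate([212, 2607, 1456]) cube([870, 310, 208]);
translate([212, 2917, 1664]) cube([870, 310, 208]);


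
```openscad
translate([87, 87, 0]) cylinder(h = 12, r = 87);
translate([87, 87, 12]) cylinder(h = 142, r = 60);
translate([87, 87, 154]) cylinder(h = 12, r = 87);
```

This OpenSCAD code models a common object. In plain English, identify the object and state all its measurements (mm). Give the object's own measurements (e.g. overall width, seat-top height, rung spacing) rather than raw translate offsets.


A spool: two coaxial disc flanges of radius 87 mm and thickness 12 mm, joined by a core cylinder of radius 60 mm and height 142 mm. The lower flange rests on z = 0 and the three cylinders share a vertical axis.


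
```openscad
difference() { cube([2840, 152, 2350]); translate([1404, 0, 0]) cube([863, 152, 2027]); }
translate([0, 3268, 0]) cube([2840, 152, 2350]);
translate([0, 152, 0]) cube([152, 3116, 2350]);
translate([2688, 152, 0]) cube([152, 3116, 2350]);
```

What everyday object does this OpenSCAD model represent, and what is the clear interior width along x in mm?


A single room. The interior width is 2536 mm.

Four walls enclosing a rectangle with a door in the front wall — a room. Outside width 2840 minus two 152 mm walls gives 2536 mm.


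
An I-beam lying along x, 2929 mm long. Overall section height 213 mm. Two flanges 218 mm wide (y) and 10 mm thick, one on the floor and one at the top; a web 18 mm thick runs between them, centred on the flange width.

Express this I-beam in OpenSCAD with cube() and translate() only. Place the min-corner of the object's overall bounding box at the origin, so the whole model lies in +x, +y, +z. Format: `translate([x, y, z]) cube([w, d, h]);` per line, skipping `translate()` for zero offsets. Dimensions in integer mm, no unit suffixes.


cube([2929, 218, 10]);
translate([0, 100, 10]) cube([2929, 18, 193]);
translate([0, 0, 203]) cube([2929, 218, 10]);


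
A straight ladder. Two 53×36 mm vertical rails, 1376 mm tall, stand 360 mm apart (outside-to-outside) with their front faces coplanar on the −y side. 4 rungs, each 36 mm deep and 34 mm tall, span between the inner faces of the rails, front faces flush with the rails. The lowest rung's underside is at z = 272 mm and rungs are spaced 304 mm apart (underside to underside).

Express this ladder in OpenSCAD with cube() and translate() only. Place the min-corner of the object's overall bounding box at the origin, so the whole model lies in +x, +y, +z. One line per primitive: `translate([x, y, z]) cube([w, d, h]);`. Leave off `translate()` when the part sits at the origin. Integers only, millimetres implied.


cube([53, 36, 1376]);
translate([307, 0, 0]) cube([53, 36, 1376]);
translate([53, 0, 272]) cube([254, 36, 34]);
translate([53, 0, 576]) cube([254, 36, 34]);
translate([53, 0, 880]) cube([254, 36, 34]);
translate([53, 0, 1184]) cube([254, 36, 34]);


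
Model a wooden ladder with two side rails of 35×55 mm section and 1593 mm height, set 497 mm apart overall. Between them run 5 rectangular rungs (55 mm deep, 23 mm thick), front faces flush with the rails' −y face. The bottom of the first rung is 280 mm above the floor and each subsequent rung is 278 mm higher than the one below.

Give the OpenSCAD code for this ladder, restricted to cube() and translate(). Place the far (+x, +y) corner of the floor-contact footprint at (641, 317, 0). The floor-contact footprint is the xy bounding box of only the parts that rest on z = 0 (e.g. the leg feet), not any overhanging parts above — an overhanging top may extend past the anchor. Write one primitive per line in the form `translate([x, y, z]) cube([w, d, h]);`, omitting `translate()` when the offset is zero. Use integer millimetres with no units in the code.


translate([144, 262, 0]) cube([35, 55, 1593]);
translate([606, 262, 0]) cube([35, 55, 1593]);
translate([179, 262, 280]) cube([427, 55, 23]);
translate([179, 262, 558]) cube([427, 55, 23]);
translate([179, 262, 836]) cube([427, 55, 23]);
translate([179, 262, 1114]) cube([427, 55, 23]);
translate([179, 262, 1392]) cube([427, 55, 23]);


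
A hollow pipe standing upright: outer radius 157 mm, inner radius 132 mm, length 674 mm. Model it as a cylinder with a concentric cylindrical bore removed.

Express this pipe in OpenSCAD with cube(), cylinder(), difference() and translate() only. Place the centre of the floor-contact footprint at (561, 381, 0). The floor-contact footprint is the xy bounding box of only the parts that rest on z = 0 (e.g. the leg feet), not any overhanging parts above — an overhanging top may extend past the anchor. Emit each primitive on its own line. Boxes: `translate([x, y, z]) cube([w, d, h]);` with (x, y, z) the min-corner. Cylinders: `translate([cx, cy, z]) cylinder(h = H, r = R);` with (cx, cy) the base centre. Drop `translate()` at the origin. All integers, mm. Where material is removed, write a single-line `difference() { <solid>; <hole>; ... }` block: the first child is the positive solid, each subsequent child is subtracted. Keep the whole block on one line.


difference() { translate([561, 381, 0]) cylinder(h = 674, r = 157); translate([561, 381, 0]) cylinder(h = 674, r = 132); }


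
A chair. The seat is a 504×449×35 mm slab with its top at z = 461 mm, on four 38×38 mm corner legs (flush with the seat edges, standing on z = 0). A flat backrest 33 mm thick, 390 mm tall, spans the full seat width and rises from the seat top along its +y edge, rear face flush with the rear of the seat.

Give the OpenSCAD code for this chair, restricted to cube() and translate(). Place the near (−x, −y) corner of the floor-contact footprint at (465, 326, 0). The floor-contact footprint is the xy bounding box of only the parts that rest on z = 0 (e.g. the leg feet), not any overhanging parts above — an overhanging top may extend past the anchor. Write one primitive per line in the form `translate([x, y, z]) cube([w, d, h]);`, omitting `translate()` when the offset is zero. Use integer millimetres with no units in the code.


translate([465, 326, 426]) cube([504, 449, 35]);
translate([465, 326, 0]) cube([38, 38, 426]);
translate([931, 326, 0]) cube([38, 38, 426]);
translate([465, 737, 0]) cube([38, 38, 426]);
translate([931, 737, 0]) cube([38, 38, 426]);
translate([465, 742, 461]) cube([504, 33, 390]);


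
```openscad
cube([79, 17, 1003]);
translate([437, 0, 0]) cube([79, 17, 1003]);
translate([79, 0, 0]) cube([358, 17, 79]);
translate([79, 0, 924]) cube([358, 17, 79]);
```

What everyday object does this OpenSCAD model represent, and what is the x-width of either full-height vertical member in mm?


A picture frame. The border width is 79 mm.

Four thin pieces enclosing a rectangular opening — a picture frame. The two full-height stiles are 1003 mm tall; the top rail sits at z = 924 and is 79 mm tall, so the border above the opening is 1003 − 924 = 79 mm, matching the stile x-width.


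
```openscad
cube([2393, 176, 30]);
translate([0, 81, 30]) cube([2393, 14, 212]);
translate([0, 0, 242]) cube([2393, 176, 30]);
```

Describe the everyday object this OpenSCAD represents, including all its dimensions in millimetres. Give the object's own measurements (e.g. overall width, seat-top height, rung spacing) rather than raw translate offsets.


An I-beam lying along x, 2393 mm long. Overall section height 272 mm. Two flanges 176 mm wide (y) and 30 mm thick, one on the floor and one at the top; a web 14 mm thick runs between them, centred on the flange width.


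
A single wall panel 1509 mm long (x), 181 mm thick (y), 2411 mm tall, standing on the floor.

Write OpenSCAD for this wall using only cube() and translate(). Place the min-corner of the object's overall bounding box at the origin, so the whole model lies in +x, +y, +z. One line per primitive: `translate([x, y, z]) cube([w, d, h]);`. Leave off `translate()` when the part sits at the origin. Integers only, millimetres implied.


cube([1509, 181, 2411]);


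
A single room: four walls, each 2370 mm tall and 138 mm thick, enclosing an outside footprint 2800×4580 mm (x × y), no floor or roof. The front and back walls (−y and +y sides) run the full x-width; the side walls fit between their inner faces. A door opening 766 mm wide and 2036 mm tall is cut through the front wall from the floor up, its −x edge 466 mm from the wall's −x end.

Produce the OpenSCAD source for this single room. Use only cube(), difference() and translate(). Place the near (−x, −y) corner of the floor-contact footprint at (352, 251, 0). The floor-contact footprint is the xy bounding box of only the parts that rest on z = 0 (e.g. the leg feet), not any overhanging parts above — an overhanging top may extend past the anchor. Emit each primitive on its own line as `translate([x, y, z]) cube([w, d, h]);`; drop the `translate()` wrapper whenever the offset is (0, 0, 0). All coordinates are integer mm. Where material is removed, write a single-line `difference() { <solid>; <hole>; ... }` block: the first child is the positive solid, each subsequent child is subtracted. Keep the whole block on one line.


difference() { translate([352, 251, 0]) cube([2800, 138, 2370]); translate([818, 251, 0]) cube([766, 138, 2036]); }
translate([352, 4693, 0]) cube([2800, 138, 2370]);
translate([352, 389, 0]) cube([138, 4304, 2370]);
translate([3014, 389, 0]) cube([138, 4304, 2370]);


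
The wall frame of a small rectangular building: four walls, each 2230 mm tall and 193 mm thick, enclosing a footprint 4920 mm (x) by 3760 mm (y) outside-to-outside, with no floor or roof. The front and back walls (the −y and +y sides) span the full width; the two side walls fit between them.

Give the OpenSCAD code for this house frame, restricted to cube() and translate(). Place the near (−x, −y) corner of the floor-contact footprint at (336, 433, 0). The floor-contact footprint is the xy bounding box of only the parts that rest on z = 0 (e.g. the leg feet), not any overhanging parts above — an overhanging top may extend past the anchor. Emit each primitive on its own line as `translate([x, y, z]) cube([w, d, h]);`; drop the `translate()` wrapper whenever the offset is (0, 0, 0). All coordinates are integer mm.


translate([336, 433, 0]) cube([4920, 193, 2230]);
translate([336, 4000, 0]) cube([4920, 193, 2230]);
translate([336, 626, 0]) cube([193, 3374, 2230]);
translate([5063, 626, 0]) cube([193, 3374, 2230]);


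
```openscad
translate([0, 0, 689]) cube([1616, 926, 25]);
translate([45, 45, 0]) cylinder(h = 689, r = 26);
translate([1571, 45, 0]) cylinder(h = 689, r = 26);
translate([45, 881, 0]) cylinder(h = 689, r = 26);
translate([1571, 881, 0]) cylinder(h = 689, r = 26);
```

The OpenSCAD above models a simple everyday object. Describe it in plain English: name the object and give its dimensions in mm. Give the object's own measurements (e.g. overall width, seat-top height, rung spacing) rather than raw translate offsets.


A rectangular dining table. The top is 1616×926×25 mm with its upper surface at z = 714 mm. It stands on four round legs of 52 mm diameter, each leg's bounding box inset 19 mm from the nearest pair of top edges, running from the floor to the underside of the top.
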